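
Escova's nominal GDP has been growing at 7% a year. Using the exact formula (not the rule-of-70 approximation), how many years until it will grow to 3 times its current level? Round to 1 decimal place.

16.2 years

t = ln(3) / ln(1 + 0.07) = 1.0986 / 0.067659 ≈ 16.24.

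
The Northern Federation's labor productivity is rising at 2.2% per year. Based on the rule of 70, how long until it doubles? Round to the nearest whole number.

At 2.2%, doubling takes about 70/2.2 = 31.82 years.

approximately 32 years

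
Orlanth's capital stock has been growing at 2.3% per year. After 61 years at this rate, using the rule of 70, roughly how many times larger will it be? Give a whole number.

At 2.3% one doubling takes ≈ 30.43 years; 61 years is 2 of them, so ×4.

roughly 4 times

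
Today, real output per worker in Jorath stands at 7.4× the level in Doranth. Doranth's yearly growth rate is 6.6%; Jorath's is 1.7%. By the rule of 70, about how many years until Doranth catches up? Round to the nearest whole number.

≈ 41 years

Doranth gains on Jorath at 6.6% − 1.7% = 4.9 points a year.
At that relative rate the gap halves every 70/4.9 ≈ 14.29 years.
A 7.4× gap takes log₂(7.4) ≈ 2.89 halvings to close: 2.89 × 14.29 ≈ 41 years.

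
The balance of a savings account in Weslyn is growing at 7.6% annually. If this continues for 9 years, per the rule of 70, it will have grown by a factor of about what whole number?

roughly 2 times

70/7.6 ≈ 9.21 years per doubling.
9 years fits 1 doubling: 2^1 = 2.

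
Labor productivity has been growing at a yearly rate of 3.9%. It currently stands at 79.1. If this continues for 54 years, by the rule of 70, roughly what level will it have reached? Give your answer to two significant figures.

≈ 640

It doubles every 70/3.9 ≈ 17.95 years, so 54 years is 3.01 doublings.
2^3.01 ≈ 8.06; 79.1 × 8.06 ≈ 640.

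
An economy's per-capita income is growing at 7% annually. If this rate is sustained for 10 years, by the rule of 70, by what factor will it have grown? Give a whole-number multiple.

around 2 times

Doubling time ≈ 70/7 = 10.00 years.
10/10.00 ≈ 1 doubling, so about 2^1 = 2×.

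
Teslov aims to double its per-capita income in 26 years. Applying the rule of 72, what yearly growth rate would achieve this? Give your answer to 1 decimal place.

72 / 26 ≈ 2.77, so about 2.8% per year.

2.8%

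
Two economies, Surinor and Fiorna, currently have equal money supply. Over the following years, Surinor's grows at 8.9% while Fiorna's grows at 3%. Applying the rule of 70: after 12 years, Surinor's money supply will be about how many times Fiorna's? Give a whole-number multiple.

Only the 5.9-point difference matters.
70/5.9 ≈ 11.86 years per doubling of the ratio; 12 years gives 1.01 doublings, so ≈ 2×.

about 2 times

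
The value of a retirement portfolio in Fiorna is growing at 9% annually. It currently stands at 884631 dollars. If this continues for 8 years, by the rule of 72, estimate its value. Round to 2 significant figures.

about 1800000 dollars

Doubling time ≈ 72/9 = 8.00 years.
8 years is 8/8.00 ≈ 1.00 doublings, a factor of 2^1.00 ≈ 2.00.
884631 × 2.00 ≈ 1800000 dollars.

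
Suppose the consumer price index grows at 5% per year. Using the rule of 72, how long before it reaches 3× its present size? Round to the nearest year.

One doubling takes 72/5 = 14.40 years.
3× is log₂ 3 ≈ 1.58 doublings, so ≈ 1.58 × 14.40 = 23 years.

23 years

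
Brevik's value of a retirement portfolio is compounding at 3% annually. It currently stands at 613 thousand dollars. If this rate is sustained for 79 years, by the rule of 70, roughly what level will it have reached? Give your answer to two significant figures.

Doubling time ≈ 70/3 = 23.33 years.
79 years is 79/23.33 ≈ 3.39 doublings, a factor of 2^3.39 ≈ 10.48.
613 × 10.48 ≈ 6400 thousand dollars.

6400 thousand dollars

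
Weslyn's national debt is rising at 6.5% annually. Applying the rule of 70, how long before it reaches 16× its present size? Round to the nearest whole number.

43 years

Doubling time ≈ 70/6.5 = 10.77 years.
16 = 2^4, so 4 doublings → 43 years.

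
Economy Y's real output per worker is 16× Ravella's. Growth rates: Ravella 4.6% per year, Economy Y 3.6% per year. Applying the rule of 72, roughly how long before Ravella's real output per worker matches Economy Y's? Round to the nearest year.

Ravella gains on Economy Y at 4.6% − 3.6% = 1 point a year.
At that relative rate the gap halves every 72/1 ≈ 72.00 years.
A 16× gap closes after 4 halvings: 4 × 72.00 ≈ 288 years.

≈ 288 years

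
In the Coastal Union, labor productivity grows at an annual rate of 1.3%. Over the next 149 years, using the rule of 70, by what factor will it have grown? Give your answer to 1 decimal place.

Doubling time ≈ 70/1.3 = 53.85 years.
149 years / 53.85 ≈ 2.77 doublings → factor 2^2.77 ≈ 6.8.

around 6.8 times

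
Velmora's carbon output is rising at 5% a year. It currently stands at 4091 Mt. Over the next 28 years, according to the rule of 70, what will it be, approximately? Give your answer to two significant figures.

around 16000 Mt

It doubles every 70/5 ≈ 14.00 years, so 28 years is 2.00 doublings.
2^2.00 ≈ 4.00; 4091 × 4.00 ≈ 16000 Mt.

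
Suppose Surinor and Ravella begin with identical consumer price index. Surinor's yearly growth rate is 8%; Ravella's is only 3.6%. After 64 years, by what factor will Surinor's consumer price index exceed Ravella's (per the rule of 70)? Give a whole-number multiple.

Surinor pulls ahead at 4.4 pp per year, so the ratio doubles every 70/4.4 ≈ 15.91 years.
In 64 years that's 4.02 doublings: 2^4.02 ≈ 16.

roughly 16 times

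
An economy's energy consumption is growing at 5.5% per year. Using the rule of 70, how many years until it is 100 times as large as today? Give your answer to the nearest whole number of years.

Doubling time ≈ 70/5.5 = 12.73 years.
100× is log₂ 100 ≈ 6.64 doublings, so ≈ 6.64 × 12.73 = 85 years.

85 years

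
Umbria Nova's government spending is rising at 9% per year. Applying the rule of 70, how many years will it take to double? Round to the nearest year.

70/9 ≈ 7.78, so it doubles roughly every 8 years.

about 8 years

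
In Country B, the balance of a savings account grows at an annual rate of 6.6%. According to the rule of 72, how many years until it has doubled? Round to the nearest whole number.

At 6.6%, doubling takes about 72/6.6 = 10.91 years.

11 years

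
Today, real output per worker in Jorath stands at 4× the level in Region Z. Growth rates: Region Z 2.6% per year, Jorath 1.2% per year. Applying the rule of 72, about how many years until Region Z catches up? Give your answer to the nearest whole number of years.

Region Z gains on Jorath at 2.6% − 1.2% = 1.4 points a year.
At that relative rate the gap halves every 72/1.4 ≈ 51.43 years.
A 4× gap closes after 2 halvings: 2 × 51.43 ≈ 103 years.

approximately 103 years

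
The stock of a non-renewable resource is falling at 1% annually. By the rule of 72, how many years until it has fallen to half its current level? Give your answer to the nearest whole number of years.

roughly 72 years

Halving time ≈ 72 / 1 = 72.00 → 72 years.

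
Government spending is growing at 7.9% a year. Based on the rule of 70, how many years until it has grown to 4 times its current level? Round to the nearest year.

about 18 years

Doubling time ≈ 70/7.9 = 8.86 years.
4 = 2^2, so 2 doublings → 18 years.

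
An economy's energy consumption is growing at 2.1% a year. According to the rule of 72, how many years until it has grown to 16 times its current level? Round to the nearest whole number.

One doubling takes 72/2.1 = 34.29 years.
16 = 2^4, so 4 doublings → 137 years.

approximately 137 years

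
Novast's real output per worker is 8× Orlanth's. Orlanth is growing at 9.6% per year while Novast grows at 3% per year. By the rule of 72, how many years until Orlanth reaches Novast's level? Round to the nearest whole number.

approximately 33 years

The growth-rate gap is 9.6% − 3% = 6.6 percentage points.
So the ratio between them halves every 72/6.6 ≈ 10.91 years.
An 8× gap closes after 3 halvings: 3 × 10.91 ≈ 33 years.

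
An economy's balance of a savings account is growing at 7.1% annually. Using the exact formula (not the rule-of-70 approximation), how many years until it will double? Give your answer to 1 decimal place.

t = ln(2) / ln(1 + 0.071) = 0.6931 / 0.068593 ≈ 10.10.

10.1 years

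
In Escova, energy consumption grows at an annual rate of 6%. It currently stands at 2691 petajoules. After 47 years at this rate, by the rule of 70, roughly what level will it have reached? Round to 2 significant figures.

≈ 44000 petajoules

Doubling time ≈ 70/6 = 11.67 years.
47 years is 47/11.67 ≈ 4.03 doublings, a factor of 2^4.03 ≈ 16.34.
2691 × 16.34 ≈ 44000 petajoules.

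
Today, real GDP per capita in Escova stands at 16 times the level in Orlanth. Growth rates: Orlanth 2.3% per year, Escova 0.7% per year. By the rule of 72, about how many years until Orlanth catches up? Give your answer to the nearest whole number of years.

roughly 180 years

Orlanth gains on Escova at 2.3% − 0.7% = 1.6 points a year.
At that relative rate the gap halves every 72/1.6 ≈ 45.00 years.
A 16 times gap closes after 4 halvings: 4 × 45.00 ≈ 180 years.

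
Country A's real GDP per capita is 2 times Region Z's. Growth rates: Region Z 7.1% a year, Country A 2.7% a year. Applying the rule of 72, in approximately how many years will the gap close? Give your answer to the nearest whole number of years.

Region Z gains on Country A at 7.1% − 2.7% = 4.4 points a year.
At that relative rate the gap halves every 72/4.4 ≈ 16.36 years.
A 2 times gap closes after 1 halving: 1 × 16.36 ≈ 16 years.

approximately 16 years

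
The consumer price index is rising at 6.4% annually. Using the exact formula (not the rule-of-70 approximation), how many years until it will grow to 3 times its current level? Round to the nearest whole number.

18 years

t = ln(3) / ln(1 + 0.064) = 1.0986 / 0.062035 ≈ 17.71.
≈ 18 years.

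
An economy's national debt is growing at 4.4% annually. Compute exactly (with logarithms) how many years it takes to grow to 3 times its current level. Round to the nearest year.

t = ln(3) / ln(1 + 0.044) = 1.0986 / 0.043059 ≈ 25.51.
≈ 26 years.

26 years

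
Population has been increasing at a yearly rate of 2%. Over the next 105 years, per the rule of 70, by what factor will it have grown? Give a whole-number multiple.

roughly 8 times

70/2 ≈ 35.00 years per doubling.
105 years fits 3 doublings: 2^3 = 8.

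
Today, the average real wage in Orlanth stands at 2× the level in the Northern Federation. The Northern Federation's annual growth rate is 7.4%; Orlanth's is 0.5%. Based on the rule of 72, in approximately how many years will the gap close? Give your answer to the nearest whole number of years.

roughly 10 years

the Northern Federation gains on Orlanth at 7.4% − 0.5% = 6.9 points a year.
At that relative rate the gap halves every 72/6.9 ≈ 10.43 years.
A 2× gap closes after 1 halving: 1 × 10.43 ≈ 10 years.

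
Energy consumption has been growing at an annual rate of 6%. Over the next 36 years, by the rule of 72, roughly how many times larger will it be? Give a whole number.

At 6% one doubling takes ≈ 12.00 years; 36 years is 3 of them, so ×8.

about 8 times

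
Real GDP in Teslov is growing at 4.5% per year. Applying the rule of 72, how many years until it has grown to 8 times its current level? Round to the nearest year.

around 48 years

At 4.5% it doubles every 72/4.5 ≈ 16.00 years.
8× is 3 doublings, so 3 × 16.00 ≈ 48 years.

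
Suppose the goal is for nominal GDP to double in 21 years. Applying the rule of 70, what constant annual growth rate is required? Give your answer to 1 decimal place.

roughly 3.3%

70 / 21 ≈ 3.33, so about 3.3% annually.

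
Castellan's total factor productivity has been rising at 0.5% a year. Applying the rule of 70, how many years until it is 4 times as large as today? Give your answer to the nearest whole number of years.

Doubling time ≈ 70/0.5 = 140.00 years.
Getting to 4× needs 2 doublings: 2 × 140.00 ≈ 280 years.

≈ 280 years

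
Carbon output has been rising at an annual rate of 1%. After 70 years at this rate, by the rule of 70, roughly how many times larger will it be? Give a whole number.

about 2 times

70/1 ≈ 70.00 years per doubling.
70 years fits 1 doubling: 2^1 = 2.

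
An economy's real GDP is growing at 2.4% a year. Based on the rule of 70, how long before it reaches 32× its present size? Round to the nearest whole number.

approximately 146 years

Doubling time ≈ 70/2.4 = 29.17 years.
32× is 5 doublings, so 5 × 29.17 ≈ 146 years.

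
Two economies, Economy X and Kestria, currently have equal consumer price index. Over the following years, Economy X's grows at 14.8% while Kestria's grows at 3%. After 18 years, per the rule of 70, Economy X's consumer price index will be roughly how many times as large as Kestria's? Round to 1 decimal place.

Only the 11.8-point difference matters.
70/11.8 ≈ 5.93 years per doubling of the ratio; 18 years gives 3.04 doublings, so ≈ 8.2×.

roughly 8.2 times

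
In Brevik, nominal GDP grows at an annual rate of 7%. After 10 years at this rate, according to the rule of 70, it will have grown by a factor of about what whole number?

≈ 2 times

Doubling time ≈ 70/7 = 10.00 years.
10/10.00 ≈ 1 doubling, so about 2^1 = 2×.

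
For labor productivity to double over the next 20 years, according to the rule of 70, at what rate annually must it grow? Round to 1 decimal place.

approximately 3.5%

70 / 20 ≈ 3.50, so about 3.5% annually.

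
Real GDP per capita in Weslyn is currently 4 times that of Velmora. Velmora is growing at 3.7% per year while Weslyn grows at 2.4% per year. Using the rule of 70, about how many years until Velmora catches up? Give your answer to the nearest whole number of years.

approximately 108 years

What matters is the difference: 1.3 pp.
Rule of 70 on the gap: the ratio halves every 70/1.3 ≈ 53.85 years.
A 4 times gap closes after 2 halvings: 2 × 53.85 ≈ 108 years.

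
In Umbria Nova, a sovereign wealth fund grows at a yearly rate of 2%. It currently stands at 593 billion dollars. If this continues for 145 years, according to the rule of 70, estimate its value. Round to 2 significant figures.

approximately 10000 billion dollars

Doubling time ≈ 70/2 = 35.00 years.
145 years is 145/35.00 ≈ 4.14 doublings, a factor of 2^4.14 ≈ 17.63.
593 × 17.63 ≈ 10000 billion dollars.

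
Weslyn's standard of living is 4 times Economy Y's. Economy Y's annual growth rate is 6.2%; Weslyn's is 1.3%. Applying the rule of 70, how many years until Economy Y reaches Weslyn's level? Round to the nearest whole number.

≈ 29 years

Economy Y gains on Weslyn at 6.2% − 1.3% = 4.9 points a year.
At that relative rate the gap halves every 70/4.9 ≈ 14.29 years.
A 4 times gap closes after 2 halvings: 2 × 14.29 ≈ 29 years.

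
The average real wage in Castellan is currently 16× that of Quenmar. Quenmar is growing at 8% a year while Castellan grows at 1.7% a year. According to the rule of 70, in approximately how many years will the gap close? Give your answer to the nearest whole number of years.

Quenmar gains on Castellan at 8% − 1.7% = 6.3 points a year.
At that relative rate the gap halves every 70/6.3 ≈ 11.11 years.
A 16× gap closes after 4 halvings: 4 × 11.11 ≈ 44 years.

around 44 years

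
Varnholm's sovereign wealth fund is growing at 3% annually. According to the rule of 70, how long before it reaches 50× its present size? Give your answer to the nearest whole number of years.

At 3% it doubles every 70/3 ≈ 23.33 years.
Reaching 50× takes log₂(50) ≈ 5.64 doublings.
5.64 × 23.33 ≈ 132 years.

about 132 years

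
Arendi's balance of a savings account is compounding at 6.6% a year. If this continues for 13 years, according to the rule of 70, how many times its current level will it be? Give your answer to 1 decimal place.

≈ 2.3 times

Doubles every ≈ 10.61 years (70/6.6).
13 years is 1.23 doublings; 2^1.23 ≈ 2.3×.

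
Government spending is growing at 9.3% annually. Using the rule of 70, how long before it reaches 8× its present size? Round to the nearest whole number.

≈ 23 years

One doubling takes 70/9.3 = 7.53 years.
Getting to 8× needs 3 doublings: 3 × 7.53 ≈ 23 years.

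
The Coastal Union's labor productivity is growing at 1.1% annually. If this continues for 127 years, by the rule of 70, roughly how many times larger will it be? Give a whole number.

around 4 times

Doubling time ≈ 70/1.1 = 63.64 years.
127/63.64 ≈ 2 doublings, so about 2^2 = 4×.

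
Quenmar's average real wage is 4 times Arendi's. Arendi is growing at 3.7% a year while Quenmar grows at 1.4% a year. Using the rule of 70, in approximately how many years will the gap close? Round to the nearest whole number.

What matters is the difference: 2.3 pp.
Rule of 70 on the gap: the ratio halves every 70/2.3 ≈ 30.43 years.
A 4 times gap closes after 2 halvings: 2 × 30.43 ≈ 61 years.

approximately 61 years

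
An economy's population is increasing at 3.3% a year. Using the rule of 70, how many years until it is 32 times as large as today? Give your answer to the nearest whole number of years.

≈ 106 years

At 3.3% it doubles every 70/3.3 ≈ 21.21 years.
32× is 5 doublings, so 5 × 21.21 ≈ 106 years.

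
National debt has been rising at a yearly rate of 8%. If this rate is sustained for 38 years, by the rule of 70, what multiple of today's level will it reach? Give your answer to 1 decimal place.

Doubles every ≈ 8.75 years (70/8).
38 years is 4.34 doublings; 2^4.34 ≈ 20.3×.

roughly 20.3 times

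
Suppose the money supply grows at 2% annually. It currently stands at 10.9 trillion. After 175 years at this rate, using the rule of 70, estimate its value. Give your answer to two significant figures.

around 350 trillion

It doubles every 70/2 ≈ 35.00 years, so 175 years is 5.00 doublings.
2^5.00 ≈ 32.00; 10.9 × 32.00 ≈ 350 trillion.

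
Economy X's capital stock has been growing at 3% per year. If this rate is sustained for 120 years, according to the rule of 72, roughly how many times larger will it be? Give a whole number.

≈ 32 times

At 3% one doubling takes ≈ 24.00 years; 120 years is 5 of them, so ×32.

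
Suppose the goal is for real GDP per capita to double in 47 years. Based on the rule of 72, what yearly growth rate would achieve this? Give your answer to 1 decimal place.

72 / 47 ≈ 1.53, so about 1.5% per year.

about 1.5% per year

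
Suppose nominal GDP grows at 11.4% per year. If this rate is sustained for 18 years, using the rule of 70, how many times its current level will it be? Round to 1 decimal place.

about 7.6 times

Doubles every ≈ 6.14 years (70/11.4).
18 years is 2.93 doublings; 2^2.93 ≈ 7.6×.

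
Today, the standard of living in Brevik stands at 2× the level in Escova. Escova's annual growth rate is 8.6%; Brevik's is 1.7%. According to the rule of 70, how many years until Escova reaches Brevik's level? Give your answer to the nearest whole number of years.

roughly 10 years

The growth-rate gap is 8.6% − 1.7% = 6.9 percentage points.
So the ratio between them halves every 70/6.9 ≈ 10.14 years.
A 2× gap closes after 1 halving: 1 × 10.14 ≈ 10 years.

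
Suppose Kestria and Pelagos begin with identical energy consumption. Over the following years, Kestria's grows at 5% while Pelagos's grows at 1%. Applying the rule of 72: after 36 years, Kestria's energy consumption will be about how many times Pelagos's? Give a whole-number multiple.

around 4 times

Kestria pulls ahead at 4 pp per year, so the ratio doubles every 72/4 ≈ 18.00 years.
In 36 years that's 2.00 doublings: 2^2.00 ≈ 4.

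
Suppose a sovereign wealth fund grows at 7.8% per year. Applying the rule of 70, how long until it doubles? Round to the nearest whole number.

Doubling time ≈ 70 / 7.8 = 8.97 years.

≈ 9 years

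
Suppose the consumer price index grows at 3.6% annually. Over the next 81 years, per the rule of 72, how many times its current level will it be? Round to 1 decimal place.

16.6 times

Doubles every ≈ 20.00 years (72/3.6).
81 years is 4.05 doublings; 2^4.05 ≈ 16.6×.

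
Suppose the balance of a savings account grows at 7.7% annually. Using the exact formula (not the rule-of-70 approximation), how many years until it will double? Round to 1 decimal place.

9.3 years

t = ln(2) / ln(1 + 0.077) = 0.6931 / 0.074179 ≈ 9.34.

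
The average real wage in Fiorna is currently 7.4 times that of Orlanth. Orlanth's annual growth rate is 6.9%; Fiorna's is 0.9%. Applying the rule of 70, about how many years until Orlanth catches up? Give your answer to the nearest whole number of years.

≈ 34 years

What matters is the difference: 6 pp.
Rule of 70 on the gap: the ratio halves every 70/6 ≈ 11.67 years.
A 7.4 times gap takes log₂(7.4) ≈ 2.89 halvings to close: 2.89 × 11.67 ≈ 34 years.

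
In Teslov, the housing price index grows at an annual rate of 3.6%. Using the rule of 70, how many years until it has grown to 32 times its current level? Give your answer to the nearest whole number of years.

At 3.6% it doubles every 70/3.6 ≈ 19.44 years.
Getting to 32× needs 5 doublings: 5 × 19.44 ≈ 97 years.

around 97 years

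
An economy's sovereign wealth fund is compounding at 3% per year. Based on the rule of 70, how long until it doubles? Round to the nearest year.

23 years

Doubling time ≈ 70 / 3 = 23.33 years.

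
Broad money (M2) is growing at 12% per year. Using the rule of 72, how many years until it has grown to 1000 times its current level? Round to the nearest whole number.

At 12% it doubles every 72/12 ≈ 6.00 years.
Reaching 1000× takes log₂(1000) ≈ 9.97 doublings.
9.97 × 6.00 ≈ 60 years.

≈ 60 years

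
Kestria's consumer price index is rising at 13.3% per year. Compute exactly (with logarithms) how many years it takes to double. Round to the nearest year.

6 years

t = ln(2) / ln(1 + 0.133) = 0.6931 / 0.124869 ≈ 5.55.
≈ 6 years.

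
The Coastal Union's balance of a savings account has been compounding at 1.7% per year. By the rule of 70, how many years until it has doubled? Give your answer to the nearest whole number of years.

41 years

At 1.7%, doubling takes about 70/1.7 = 41.18 years.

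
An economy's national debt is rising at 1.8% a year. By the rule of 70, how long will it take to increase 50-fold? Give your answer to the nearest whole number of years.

≈ 219 years

At 1.8% it doubles every 70/1.8 ≈ 38.89 years.
50× is log₂ 50 ≈ 5.64 doublings, so ≈ 5.64 × 38.89 = 219 years.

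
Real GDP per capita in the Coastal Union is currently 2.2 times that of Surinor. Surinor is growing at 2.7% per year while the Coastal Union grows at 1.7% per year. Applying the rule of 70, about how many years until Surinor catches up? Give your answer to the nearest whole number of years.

around 80 years

Surinor gains on the Coastal Union at 2.7% − 1.7% = 1 point a year.
At that relative rate the gap halves every 70/1 ≈ 70.00 years.
A 2.2 times gap takes log₂(2.2) ≈ 1.14 halvings to close: 1.14 × 70.00 ≈ 80 years.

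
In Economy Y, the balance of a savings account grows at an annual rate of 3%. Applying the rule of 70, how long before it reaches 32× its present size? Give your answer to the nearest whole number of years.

117 years

At 3% it doubles every 70/3 ≈ 23.33 years.
32 = 2^5, so 5 doublings → 117 years.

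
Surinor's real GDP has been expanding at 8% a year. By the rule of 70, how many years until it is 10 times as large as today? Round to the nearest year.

29 years

One doubling takes 70/8 = 8.75 years.
Reaching 10× takes log₂(10) ≈ 3.32 doublings.
3.32 × 8.75 ≈ 29 years.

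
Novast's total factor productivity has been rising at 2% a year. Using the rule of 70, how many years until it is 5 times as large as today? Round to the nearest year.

around 81 years

Doubling time ≈ 70/2 = 35.00 years.
Reaching 5× takes log₂(5) ≈ 2.32 doublings.
2.32 × 35.00 ≈ 81 years.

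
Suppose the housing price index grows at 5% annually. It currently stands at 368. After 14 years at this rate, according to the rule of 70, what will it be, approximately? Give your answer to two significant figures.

Doubling time ≈ 70/5 = 14.00 years.
14 years is 14/14.00 ≈ 1.00 doublings, a factor of 2^1.00 ≈ 2.00.
368 × 2.00 ≈ 740.

around 740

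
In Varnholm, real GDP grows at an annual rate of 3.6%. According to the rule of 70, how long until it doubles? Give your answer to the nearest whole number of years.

≈ 19 years

70/3.6 ≈ 19.44, so it doubles roughly every 19 years.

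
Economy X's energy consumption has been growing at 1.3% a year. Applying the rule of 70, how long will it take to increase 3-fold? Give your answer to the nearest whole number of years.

around 85 years

Doubling time ≈ 70/1.3 = 53.85 years.
3× is log₂ 3 ≈ 1.58 doublings, so ≈ 1.58 × 53.85 = 85 years.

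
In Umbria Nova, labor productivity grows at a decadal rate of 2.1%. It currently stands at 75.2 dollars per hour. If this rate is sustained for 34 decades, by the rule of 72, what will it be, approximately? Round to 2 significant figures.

≈ 150 dollars per hour

Doubling time ≈ 72/2.1 = 34.29 decades.
34 decades is 34/34.29 ≈ 0.99 doublings, a factor of 2^0.99 ≈ 1.99.
75.2 × 1.99 ≈ 150 dollars per hour.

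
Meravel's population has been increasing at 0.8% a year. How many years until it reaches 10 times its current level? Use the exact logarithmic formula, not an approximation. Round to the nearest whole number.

289 years

t = ln(10) / ln(1 + 0.008) = 2.3026 / 0.007968 ≈ 288.98.
≈ 289 years.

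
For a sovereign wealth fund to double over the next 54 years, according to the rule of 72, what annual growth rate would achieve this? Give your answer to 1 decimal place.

about 1.3% a year

72 / 54 ≈ 1.33, so about 1.3% a year.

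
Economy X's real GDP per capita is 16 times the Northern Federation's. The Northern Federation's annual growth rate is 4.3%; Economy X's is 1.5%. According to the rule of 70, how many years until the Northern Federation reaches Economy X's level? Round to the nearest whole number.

around 100 years

What matters is the difference: 2.8 pp.
Rule of 70 on the gap: the ratio halves every 70/2.8 ≈ 25.00 years.
A 16 times gap closes after 4 halvings: 4 × 25.00 ≈ 100 years.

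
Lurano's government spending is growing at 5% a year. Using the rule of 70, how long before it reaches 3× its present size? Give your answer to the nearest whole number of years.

roughly 22 years

At 5% it doubles every 70/5 ≈ 14.00 years.
3× is log₂ 3 ≈ 1.58 doublings, so ≈ 1.58 × 14.00 = 22 years.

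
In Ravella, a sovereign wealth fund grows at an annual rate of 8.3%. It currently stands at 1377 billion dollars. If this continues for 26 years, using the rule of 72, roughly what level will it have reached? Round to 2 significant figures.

It doubles every 72/8.3 ≈ 8.67 years, so 26 years is 3.00 doublings.
2^3.00 ≈ 8.00; 1377 × 8.00 ≈ 11000 billion dollars.

around 11000 billion dollars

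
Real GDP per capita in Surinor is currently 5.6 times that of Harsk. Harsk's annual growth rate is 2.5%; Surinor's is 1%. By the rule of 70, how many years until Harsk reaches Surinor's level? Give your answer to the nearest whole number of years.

What matters is the difference: 1.5 pp.
Rule of 70 on the gap: the ratio halves every 70/1.5 ≈ 46.67 years.
A 5.6 times gap takes log₂(5.6) ≈ 2.49 halvings to close: 2.49 × 46.67 ≈ 116 years.

about 116 years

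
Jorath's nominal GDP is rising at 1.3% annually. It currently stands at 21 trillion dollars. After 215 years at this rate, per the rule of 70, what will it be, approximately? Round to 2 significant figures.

≈ 330 trillion dollars

It doubles every 70/1.3 ≈ 53.85 years, so 215 years is 3.99 doublings.
2^3.99 ≈ 15.89; 21 × 15.89 ≈ 330 trillion dollars.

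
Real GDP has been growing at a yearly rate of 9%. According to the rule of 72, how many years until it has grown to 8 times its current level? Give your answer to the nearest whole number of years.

At 9% it doubles every 72/9 ≈ 8.00 years.
8× is 3 doublings, so 3 × 8.00 ≈ 24 years.

approximately 24 years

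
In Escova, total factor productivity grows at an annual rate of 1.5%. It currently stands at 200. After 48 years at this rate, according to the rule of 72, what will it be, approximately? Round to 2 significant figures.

It doubles every 72/1.5 ≈ 48.00 years, so 48 years is 1.00 doublings.
2^1.00 ≈ 2.00; 200 × 2.00 ≈ 400.

400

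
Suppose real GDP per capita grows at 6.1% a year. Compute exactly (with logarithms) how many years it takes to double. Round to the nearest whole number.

t = ln(2) / ln(1 + 0.061) = 0.6931 / 0.059212 ≈ 11.71.
≈ 12 years.

12 years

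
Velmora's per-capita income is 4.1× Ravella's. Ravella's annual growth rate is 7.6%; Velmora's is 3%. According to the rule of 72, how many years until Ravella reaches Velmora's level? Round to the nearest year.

The growth-rate gap is 7.6% − 3% = 4.6 percentage points.
So the ratio between them halves every 72/4.6 ≈ 15.65 years.
A 4.1× gap takes log₂(4.1) ≈ 2.04 halvings to close: 2.04 × 15.65 ≈ 32 years.

≈ 32 years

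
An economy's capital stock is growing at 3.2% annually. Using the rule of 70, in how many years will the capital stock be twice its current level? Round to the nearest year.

Doubling time ≈ 70 / 3.2 = 21.88 years.

approximately 22 years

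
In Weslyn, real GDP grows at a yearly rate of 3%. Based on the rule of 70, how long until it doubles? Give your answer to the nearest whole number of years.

70/3 ≈ 23.33, so it doubles roughly every 23 years.

23 years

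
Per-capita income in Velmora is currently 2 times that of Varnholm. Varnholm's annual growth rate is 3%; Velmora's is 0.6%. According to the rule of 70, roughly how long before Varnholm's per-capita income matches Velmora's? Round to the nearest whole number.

Varnholm gains on Velmora at 3% − 0.6% = 2.4 points a year.
At that relative rate the gap halves every 70/2.4 ≈ 29.17 years.
A 2 times gap closes after 1 halving: 1 × 29.17 ≈ 29 years.

around 29 years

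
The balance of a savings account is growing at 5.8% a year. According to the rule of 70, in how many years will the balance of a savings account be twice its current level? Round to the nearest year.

70/5.8 ≈ 12.07, so it doubles roughly every 12 years.

≈ 12 years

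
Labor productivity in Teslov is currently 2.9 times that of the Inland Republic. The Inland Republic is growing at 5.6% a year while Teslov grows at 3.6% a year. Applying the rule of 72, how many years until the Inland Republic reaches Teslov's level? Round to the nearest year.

55 years

The growth-rate gap is 5.6% − 3.6% = 2 percentage points.
So the ratio between them halves every 72/2 ≈ 36.00 years.
A 2.9 times gap takes log₂(2.9) ≈ 1.54 halvings to close: 1.54 × 36.00 ≈ 55 years.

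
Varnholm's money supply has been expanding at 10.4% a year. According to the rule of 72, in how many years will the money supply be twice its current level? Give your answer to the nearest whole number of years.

7 years

At 10.4%, doubling takes about 72/10.4 = 6.92 years.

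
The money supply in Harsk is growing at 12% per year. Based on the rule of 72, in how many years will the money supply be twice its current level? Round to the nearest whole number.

72/12 ≈ 6.00, so it doubles roughly every 6 years.

roughly 6 years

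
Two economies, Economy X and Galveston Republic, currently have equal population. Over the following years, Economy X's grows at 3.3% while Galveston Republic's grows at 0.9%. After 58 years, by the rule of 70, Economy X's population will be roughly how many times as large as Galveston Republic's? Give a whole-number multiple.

Only the 2.4-point difference matters.
70/2.4 ≈ 29.17 years per doubling of the ratio; 58 years gives 1.99 doublings, so ≈ 4×.

≈ 4 times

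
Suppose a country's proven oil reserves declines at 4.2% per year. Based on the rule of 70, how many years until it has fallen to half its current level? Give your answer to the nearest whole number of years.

The rule works in reverse for decay: 70/4.2 ≈ 16.67 years to halve.

roughly 17 years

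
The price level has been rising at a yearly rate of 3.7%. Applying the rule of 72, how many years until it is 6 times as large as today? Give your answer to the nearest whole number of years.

At 3.7% it doubles every 72/3.7 ≈ 19.46 years.
Reaching 6× takes log₂(6) ≈ 2.58 doublings.
2.58 × 19.46 ≈ 50 years.

≈ 50 years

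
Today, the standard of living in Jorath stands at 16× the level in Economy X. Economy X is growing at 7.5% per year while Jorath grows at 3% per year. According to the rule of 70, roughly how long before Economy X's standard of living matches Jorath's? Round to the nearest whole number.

Economy X gains on Jorath at 7.5% − 3% = 4.5 points a year.
At that relative rate the gap halves every 70/4.5 ≈ 15.56 years.
A 16× gap closes after 4 halvings: 4 × 15.56 ≈ 62 years.

62 years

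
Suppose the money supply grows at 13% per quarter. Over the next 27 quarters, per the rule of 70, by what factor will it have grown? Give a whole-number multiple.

32 times

At 13% one doubling takes ≈ 5.38 quarters; 27 quarters is 5 of them, so ×32.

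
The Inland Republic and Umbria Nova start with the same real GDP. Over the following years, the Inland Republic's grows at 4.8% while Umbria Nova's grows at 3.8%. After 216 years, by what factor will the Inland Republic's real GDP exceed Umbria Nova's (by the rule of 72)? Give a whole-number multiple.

Rate gap = 4.8% − 3.8% = 1 point.
The ratio doubles every 72/1 ≈ 72.00 years.
216/72.00 ≈ 3.00 doublings → ratio ≈ 2^3.00 ≈ 8.

around 8 times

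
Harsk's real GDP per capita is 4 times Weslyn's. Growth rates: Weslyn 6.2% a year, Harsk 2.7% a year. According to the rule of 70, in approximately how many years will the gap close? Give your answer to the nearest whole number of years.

The growth-rate gap is 6.2% − 2.7% = 3.5 percentage points.
So the ratio between them halves every 70/3.5 ≈ 20.00 years.
A 4 times gap closes after 2 halvings: 2 × 20.00 ≈ 40 years.

approximately 40 years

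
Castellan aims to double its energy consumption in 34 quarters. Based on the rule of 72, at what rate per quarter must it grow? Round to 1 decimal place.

72 / 34 ≈ 2.12, so about 2.1% per quarter.

≈ 2.1%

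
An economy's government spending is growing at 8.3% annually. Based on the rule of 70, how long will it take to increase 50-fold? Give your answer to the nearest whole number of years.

≈ 48 years

At 8.3% it doubles every 70/8.3 ≈ 8.43 years.
50× is log₂ 50 ≈ 5.64 doublings, so ≈ 5.64 × 8.43 = 48 years.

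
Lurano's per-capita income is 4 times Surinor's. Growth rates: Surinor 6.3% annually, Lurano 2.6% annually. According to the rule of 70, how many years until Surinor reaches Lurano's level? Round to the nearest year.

Surinor gains on Lurano at 6.3% − 2.6% = 3.7 points a year.
At that relative rate the gap halves every 70/3.7 ≈ 18.92 years.
A 4 times gap closes after 2 halvings: 2 × 18.92 ≈ 38 years.

about 38 years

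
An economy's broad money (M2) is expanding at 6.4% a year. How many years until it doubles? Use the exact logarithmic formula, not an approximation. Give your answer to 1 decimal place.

11.2 years

t = ln(2) / ln(1 + 0.064) = 0.6931 / 0.062035 ≈ 11.17.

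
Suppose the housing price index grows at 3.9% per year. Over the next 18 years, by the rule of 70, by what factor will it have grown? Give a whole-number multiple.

about 2 times

At 3.9% one doubling takes ≈ 17.95 years; 18 years is 1 of them, so ×2.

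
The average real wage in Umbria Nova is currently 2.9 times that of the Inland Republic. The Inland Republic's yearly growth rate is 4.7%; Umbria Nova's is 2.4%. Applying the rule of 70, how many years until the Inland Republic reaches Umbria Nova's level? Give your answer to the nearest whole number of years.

approximately 47 years

What matters is the difference: 2.3 pp.
Rule of 70 on the gap: the ratio halves every 70/2.3 ≈ 30.43 years.
A 2.9 times gap takes log₂(2.9) ≈ 1.54 halvings to close: 1.54 × 30.43 ≈ 47 years.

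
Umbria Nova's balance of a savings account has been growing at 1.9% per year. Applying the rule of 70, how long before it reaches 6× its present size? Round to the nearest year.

roughly 95 years

Doubling time ≈ 70/1.9 = 36.84 years.
Reaching 6× takes log₂(6) ≈ 2.58 doublings.
2.58 × 36.84 ≈ 95 years.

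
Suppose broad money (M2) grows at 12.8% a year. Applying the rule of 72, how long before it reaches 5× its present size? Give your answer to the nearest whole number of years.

At 12.8% it doubles every 72/12.8 ≈ 5.62 years.
Reaching 5× takes log₂(5) ≈ 2.32 doublings.
2.32 × 5.62 ≈ 13 years.

approximately 13 years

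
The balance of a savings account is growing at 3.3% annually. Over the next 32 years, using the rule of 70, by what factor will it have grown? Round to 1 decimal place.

around 2.8 times

Doubles every ≈ 21.21 years (70/3.3).
32 years is 1.51 doublings; 2^1.51 ≈ 2.8×.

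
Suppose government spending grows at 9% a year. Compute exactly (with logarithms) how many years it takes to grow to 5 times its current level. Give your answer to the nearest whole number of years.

19 years

t = ln(5) / ln(1 + 0.09) = 1.6094 / 0.086178 ≈ 18.68.
≈ 19 years.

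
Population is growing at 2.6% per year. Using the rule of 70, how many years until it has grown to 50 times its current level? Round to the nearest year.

At 2.6% it doubles every 70/2.6 ≈ 26.92 years.
50× is log₂ 50 ≈ 5.64 doublings, so ≈ 5.64 × 26.92 = 152 years.

around 152 years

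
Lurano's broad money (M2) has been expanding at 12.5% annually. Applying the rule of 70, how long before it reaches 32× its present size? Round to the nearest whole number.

≈ 28 years

Doubling time ≈ 70/12.5 = 5.60 years.
32 = 2^5, so 5 doublings → 28 years.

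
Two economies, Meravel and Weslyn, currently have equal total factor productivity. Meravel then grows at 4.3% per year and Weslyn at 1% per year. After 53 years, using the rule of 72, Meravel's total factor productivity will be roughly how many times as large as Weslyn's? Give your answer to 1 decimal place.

Only the 3.3-point difference matters.
72/3.3 ≈ 21.82 years per doubling of the ratio; 53 years gives 2.43 doublings, so ≈ 5.4×.

≈ 5.4 times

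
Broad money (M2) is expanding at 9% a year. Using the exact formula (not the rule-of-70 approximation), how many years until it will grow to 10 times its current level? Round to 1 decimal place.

t = ln(10) / ln(1 + 0.09) = 2.3026 / 0.086178 ≈ 26.72.

26.7 years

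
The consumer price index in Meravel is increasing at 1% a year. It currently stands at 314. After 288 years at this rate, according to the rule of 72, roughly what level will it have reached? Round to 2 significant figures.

≈ 5000

Doubling time ≈ 72/1 = 72.00 years.
288 years is 288/72.00 ≈ 4.00 doublings, a factor of 2^4.00 ≈ 16.00.
314 × 16.00 ≈ 5000.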